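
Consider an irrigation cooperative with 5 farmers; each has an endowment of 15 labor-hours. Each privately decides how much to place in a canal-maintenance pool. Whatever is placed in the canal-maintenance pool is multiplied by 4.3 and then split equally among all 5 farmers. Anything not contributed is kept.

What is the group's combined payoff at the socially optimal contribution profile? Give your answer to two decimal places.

322.50 labor-hours

Each contributed unit returns 4.300 to the group as a whole (0.8600 to each of 5 players), which exceeds 1, so the social optimum is full contribution: group total = 4.300 × 75 = 322.50.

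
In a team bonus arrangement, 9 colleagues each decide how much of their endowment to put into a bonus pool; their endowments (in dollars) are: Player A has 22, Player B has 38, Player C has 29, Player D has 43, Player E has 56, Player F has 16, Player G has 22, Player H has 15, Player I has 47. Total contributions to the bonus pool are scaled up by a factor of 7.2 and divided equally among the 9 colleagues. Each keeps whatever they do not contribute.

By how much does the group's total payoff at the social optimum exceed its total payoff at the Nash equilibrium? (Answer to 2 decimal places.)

The private return per contributed unit is 7.2/9 = 0.8000 < 1 for every player regardless of endowment, so the Nash equilibrium is zero contribution and the group total is Σ E_j = 22 + 38 + 29 + 43 + 56 + 16 + 22 + 15 + 47 = 288.
Each contributed unit returns 7.200 to the group, so the social optimum is full contribution by everyone: group total = 7.200 × 288 = 2073.60.
Efficiency loss = (7.200 − 1) × 288 = 1785.60.

1785.60 dollars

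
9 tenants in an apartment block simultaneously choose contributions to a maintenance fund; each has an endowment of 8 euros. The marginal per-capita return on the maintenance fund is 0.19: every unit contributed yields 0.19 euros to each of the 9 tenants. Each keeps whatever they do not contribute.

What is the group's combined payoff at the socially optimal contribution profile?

Each contributed unit returns 1.710 to the group as a whole (0.19 to each of 9 players), which exceeds 1, so the social optimum is full contribution: group total = 1.710 × 72 = 123.12.

123.12 euros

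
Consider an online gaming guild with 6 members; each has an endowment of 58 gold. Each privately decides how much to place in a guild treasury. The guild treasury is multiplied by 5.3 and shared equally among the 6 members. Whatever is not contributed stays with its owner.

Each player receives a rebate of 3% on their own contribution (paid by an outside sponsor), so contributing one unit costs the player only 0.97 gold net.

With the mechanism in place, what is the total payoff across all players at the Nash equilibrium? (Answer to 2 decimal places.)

With the mechanism, a contributed unit returns (5.3/6) / 0.97 = 0.9107 per unit of net cost — still below 1 — so contributing 0 remains dominant for every player.
Everyone keeps their endowment and the group total is 6 × 58 = 348.

348.00 gold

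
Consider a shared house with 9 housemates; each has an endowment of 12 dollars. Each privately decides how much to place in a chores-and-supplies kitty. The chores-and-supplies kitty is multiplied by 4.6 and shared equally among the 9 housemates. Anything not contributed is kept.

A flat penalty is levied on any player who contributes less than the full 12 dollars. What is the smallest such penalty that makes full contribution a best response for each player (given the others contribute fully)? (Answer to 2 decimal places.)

Given the others contribute fully, the best deviation is to contribute 0 (any partial contribution still incurs the fine and gives up units whose private return 0.5111 is below 1).
Deviating from 12 to 0 saves 12 dollars but forfeits the deviator's share of the drop in the chores-and-supplies kitty: 4.6/9 × 12 = 6.13.
So the deviation gain is 12 − 6.13 = 5.87, and the fine must be at least 5.87 dollars to wipe it out.

5.87 dollars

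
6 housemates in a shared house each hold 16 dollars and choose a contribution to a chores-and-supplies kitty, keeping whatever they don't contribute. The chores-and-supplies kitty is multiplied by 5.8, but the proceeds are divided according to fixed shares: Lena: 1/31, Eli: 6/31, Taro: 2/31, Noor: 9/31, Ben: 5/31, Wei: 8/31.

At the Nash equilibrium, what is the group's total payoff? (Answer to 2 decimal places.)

Player j's private return per contributed unit is 5.8 × (j's share). Contributing is weakly dominant for j when that share is at least 1/5.8 = 0.1724, and contributing 0 is dominant otherwise.
The shares above 0.1724 belong to Eli, Noor and Wei, contributing 16 each; the remaining 3 contribute 0. Total contributed: 48.
The chores-and-supplies kitty pays out 5.8 × 48 = 278.40 in total (split across the unequal shares, but the aggregate is all that matters for the group sum).
The 3 free-riders keep 16 each, adding 48. Group total = 48 + 278.40 = 326.40.

326.40 dollars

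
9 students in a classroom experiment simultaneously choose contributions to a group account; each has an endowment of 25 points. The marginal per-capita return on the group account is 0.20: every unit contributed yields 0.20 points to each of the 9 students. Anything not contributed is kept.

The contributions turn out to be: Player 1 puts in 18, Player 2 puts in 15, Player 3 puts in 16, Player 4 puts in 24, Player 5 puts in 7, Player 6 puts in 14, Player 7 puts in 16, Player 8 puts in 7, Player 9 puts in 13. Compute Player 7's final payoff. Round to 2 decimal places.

35.00 points

Total contributed: 18 + 15 + 16 + 24 + 7 + 14 + 16 + 7 + 13 = 130.
Each receives 0.20 × 130 = 26.00 from the group account.
Player 7 keeps 25 − 16 = 9, so Player 7's payoff is 9 + 26.00 = 35.00.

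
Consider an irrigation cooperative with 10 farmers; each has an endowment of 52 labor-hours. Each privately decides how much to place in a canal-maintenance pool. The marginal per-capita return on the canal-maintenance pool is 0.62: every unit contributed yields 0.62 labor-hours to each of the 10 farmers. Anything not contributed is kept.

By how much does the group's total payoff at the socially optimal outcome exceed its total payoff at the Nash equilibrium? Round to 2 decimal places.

The private return per contributed unit is 0.62 < 1, so contributing 0 is dominant for every player. At the Nash equilibrium everyone keeps their 52, and the group total is 10 × 52 = 520.
Each contributed unit returns 6.200 to the group as a whole (0.62 to each of 10 players), which exceeds 1, so the social optimum is full contribution: group total = 6.200 × 520 = 3224.00.
Efficiency loss = 3224.00 − 520 = 2704.00.

2704.00 labor-hours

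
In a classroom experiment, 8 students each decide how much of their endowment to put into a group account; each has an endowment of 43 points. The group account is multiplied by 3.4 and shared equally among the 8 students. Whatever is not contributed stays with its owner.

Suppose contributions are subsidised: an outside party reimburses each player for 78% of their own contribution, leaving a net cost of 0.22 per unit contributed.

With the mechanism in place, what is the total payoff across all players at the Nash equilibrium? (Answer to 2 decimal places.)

1437.92 points

The effective private return per unit is now (3.4/8) / 0.22 = 1.9318 > 1, so every player's dominant strategy flips to full contribution.
So the Nash equilibrium is full contribution by all 8; the group earns 8 × (43 × 0.78 + 3.4 × 43) = 1437.92.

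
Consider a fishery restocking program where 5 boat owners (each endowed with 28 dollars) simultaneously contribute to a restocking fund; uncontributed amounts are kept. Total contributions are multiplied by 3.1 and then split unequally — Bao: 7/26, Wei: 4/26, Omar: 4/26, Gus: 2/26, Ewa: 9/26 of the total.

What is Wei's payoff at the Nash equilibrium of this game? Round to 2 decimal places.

41.35 dollars

Each unit j contributes comes back to j as 3.1 × (j's share), so j prefers to contribute only if that share exceeds 1/3.1 = 0.3226; otherwise keeping the unit dominates.
Ewa alone (share 9/26) is above the threshold, contributing 28; the remaining 4 contribute 0. Total contributed: 28.
Wei keeps 28 and receives 3.1 × 28 × 4/26 = 13.35 from the restocking fund, for a payoff of 41.35.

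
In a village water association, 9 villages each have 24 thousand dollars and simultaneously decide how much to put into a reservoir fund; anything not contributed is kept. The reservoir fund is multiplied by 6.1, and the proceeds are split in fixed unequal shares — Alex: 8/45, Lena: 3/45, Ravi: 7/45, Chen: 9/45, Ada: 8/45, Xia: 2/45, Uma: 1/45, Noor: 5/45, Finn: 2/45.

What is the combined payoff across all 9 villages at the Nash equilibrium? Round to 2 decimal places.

For player j, contributing a unit is worthwhile iff 6.1 × (j's share) ≥ 1, i.e. iff j's share is at least 0.1639.
The shares above 0.1639 belong to Alex, Chen and Ada, contributing 24 each; the remaining 6 contribute 0. Total contributed: 72.
The reservoir fund pays out 6.1 × 72 = 439.20 in total (split across the unequal shares, but the aggregate is all that matters for the group sum).
The 6 free-riders keep 24 each, adding 144. Group total = 144 + 439.20 = 583.20.

583.20 thousand dollars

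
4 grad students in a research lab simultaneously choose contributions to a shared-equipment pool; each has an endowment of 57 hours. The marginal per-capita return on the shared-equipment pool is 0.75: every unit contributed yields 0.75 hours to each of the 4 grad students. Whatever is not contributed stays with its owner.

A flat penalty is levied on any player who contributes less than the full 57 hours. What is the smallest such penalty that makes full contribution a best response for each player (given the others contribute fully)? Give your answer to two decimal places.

14.25 hours

Given the others contribute fully, the best deviation is to contribute 0 (any partial contribution still incurs the fine and gives up units whose private return 0.75 is below 1).
Deviating from 57 to 0 saves 57 hours but forfeits the deviator's share of the drop in the shared-equipment pool: 0.75 × 57 = 42.75.
So the deviation gain is 57 − 42.75 = 14.25, and the fine must be at least 14.25 hours to wipe it out.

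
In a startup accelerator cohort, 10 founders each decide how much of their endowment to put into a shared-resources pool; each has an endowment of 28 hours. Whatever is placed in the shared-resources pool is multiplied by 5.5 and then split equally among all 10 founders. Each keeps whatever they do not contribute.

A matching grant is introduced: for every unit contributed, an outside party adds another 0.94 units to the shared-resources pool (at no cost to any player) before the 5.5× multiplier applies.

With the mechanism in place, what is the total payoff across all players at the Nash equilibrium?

2987.60 hours

Under the mechanism each unit contributed yields 5.5 × 1.94 / 10 = 1.0670 back to its contributor per unit of net cost, which exceeds 1, making full contribution the dominant choice for everyone.
So the Nash equilibrium is full contribution by all 10; the group earns 5.5 × 1.94 × 280 = 2987.60.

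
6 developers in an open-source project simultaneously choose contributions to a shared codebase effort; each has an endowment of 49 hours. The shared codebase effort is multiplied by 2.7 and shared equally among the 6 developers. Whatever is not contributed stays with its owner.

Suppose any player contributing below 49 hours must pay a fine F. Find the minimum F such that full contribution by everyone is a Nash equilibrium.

26.95 hours

Given the others contribute fully, the best deviation is to contribute 0 (any partial contribution still incurs the fine and gives up units whose private return 0.4500 is below 1).
Deviating from 49 to 0 saves 49 hours but forfeits the deviator's share of the drop in the shared codebase effort: 2.7/6 × 49 = 22.05.
So the deviation gain is 49 − 22.05 = 26.95, and the fine must be at least 26.95 hours to wipe it out.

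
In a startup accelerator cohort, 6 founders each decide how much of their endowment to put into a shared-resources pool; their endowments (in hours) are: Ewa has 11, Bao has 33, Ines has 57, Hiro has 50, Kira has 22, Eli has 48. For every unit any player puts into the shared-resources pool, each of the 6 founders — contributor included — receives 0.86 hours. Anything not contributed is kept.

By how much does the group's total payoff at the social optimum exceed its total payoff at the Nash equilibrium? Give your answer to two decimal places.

919.36 hours

The private return per contributed unit is 0.86 < 1 for everyone, so the Nash equilibrium is zero contribution and the group total is Σ E_j = 11 + 33 + 57 + 50 + 22 + 48 = 221.
Each contributed unit returns 5.160 to the group, so the social optimum is full contribution by everyone: group total = 5.160 × 221 = 1140.36.
Efficiency loss = (5.160 − 1) × 221 = 919.36.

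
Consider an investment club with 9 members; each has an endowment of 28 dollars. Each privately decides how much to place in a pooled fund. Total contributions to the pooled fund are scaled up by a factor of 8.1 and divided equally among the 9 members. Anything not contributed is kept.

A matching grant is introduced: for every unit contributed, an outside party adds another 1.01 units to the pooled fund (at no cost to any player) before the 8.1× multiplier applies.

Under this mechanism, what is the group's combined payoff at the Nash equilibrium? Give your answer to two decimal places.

Under the mechanism each unit contributed yields 8.1 × 2.01 / 9 = 1.8090 back to its contributor per unit of net cost, which exceeds 1, making full contribution the dominant choice for everyone.
So the Nash equilibrium is full contribution by all 9; the group earns 8.1 × 2.01 × 252 = 4102.81.

4102.81 dollars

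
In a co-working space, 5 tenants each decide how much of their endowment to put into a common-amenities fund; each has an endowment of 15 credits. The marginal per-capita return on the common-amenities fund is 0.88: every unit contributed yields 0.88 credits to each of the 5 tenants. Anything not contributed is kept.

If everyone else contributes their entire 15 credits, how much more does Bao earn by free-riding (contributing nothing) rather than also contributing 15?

Switching from a contribution of 15 to 0 lets Bao keep an extra 15 credits, but lowers the common-amenities fund by 15, which costs Bao their own share of that drop: 0.88 × 15 = 13.20.
Net gain = 15 − 13.20 = 1.80. The private return per contributed unit (0.88) is below 1, so free-riding is indeed the best response regardless of what the others do.

1.80 credits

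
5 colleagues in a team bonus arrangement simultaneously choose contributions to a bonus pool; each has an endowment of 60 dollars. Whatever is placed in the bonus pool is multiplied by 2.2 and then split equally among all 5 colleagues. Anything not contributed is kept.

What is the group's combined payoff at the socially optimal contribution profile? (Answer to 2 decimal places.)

660.00 dollars

Each contributed unit returns 2.200 to the group as a whole (0.4400 to each of 5 players), which exceeds 1, so the social optimum is full contribution: group total = 2.200 × 300 = 660.00.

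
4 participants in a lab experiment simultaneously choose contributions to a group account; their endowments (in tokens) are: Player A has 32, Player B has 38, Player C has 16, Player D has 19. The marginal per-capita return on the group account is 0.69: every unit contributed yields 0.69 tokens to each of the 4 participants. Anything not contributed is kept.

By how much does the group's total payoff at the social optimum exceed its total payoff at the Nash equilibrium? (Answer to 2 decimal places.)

184.80 tokens

The private return per contributed unit is 0.69 < 1 for everyone, so the Nash equilibrium is zero contribution and the group total is Σ E_j = 32 + 38 + 16 + 19 = 105.
Each contributed unit returns 2.760 to the group, so the social optimum is full contribution by everyone: group total = 2.760 × 105 = 289.80.
Efficiency loss = (2.760 − 1) × 105 = 184.80.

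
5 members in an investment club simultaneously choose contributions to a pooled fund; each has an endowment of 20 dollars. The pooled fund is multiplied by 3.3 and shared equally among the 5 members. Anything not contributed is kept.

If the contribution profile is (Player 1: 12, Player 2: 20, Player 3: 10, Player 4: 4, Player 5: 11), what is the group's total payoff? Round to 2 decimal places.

231.10 dollars

Total contributed: 12 + 20 + 10 + 4 + 11 = 57; total kept: 5 × 20 − 57 = 43.
The pooled fund pays out 3.3 × 57 = 188.10 in aggregate.
Group total = 43 + 188.10 = 231.10.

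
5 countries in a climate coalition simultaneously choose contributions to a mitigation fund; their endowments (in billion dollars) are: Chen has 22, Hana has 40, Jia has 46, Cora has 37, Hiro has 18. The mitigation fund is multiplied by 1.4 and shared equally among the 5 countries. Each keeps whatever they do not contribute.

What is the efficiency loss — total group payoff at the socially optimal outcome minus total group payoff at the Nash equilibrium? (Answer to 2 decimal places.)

65.20 billion dollars

The private return per contributed unit is 1.4/5 = 0.2800 < 1 for every player regardless of endowment, so the Nash equilibrium is zero contribution and the group total is Σ E_j = 22 + 40 + 46 + 37 + 18 = 163.
Each contributed unit returns 1.400 to the group, so the social optimum is full contribution by everyone: group total = 1.400 × 163 = 228.20.
Efficiency loss = (1.400 − 1) × 163 = 65.20.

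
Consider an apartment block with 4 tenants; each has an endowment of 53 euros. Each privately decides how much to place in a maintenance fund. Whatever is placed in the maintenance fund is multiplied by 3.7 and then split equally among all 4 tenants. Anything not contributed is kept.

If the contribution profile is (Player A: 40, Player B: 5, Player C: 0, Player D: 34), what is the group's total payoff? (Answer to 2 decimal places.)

425.30 euros

Total contributed: 40 + 5 + 0 + 34 = 79; total kept: 4 × 53 − 79 = 133.
The maintenance fund pays out 3.7 × 79 = 292.30 in aggregate.
Group total = 133 + 292.30 = 425.30.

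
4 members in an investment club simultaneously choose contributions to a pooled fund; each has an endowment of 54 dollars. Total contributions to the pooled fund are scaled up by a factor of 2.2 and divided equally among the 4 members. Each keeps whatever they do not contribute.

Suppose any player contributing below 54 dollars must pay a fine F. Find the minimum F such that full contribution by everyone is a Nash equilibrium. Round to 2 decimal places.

24.30 dollars

Given the others contribute fully, the best deviation is to contribute 0 (any partial contribution still incurs the fine and gives up units whose private return 0.5500 is below 1).
Deviating from 54 to 0 saves 54 dollars but forfeits the deviator's share of the drop in the pooled fund: 2.2/4 × 54 = 29.70.
So the deviation gain is 54 − 29.70 = 24.30, and the fine must be at least 24.30 dollars to wipe it out.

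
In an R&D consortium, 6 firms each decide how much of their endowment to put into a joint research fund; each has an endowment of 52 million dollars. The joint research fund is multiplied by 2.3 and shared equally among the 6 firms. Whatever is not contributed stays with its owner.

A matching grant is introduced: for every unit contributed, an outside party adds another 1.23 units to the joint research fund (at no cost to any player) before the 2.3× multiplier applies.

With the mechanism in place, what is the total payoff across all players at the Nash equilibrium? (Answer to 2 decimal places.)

Even with the mechanism, each unit contributed returns only 2.3 × 2.23 / 6 = 0.8548 per unit of net cost, so contributing nothing is still dominant.
At the Nash equilibrium no one contributes; group total payoff = 6 × 52 = 312.

312.00 million dollars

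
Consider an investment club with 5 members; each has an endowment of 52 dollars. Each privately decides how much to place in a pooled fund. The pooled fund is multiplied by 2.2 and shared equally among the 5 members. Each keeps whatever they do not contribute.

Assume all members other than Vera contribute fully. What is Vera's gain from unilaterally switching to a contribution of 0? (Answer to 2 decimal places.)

Switching from a contribution of 52 to 0 lets Vera keep an extra 52 dollars, but lowers the pooled fund by 52, which costs Vera their own share of that drop: 2.2/5 × 52 = 22.88.
Net gain = 52 − 22.88 = 29.12. The private return per contributed unit (0.4400) is below 1, so free-riding is indeed the best response regardless of what the others do.

29.12 dollars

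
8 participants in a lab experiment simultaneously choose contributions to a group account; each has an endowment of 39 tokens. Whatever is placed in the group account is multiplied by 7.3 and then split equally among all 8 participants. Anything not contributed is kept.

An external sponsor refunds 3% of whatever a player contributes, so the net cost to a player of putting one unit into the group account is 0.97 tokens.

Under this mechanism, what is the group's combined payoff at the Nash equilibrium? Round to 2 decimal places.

Even with the mechanism, each unit contributed returns only (7.3/8) / 0.97 = 0.9407 per unit of net cost, so contributing nothing is still dominant.
Everyone keeps their endowment and the group total is 8 × 39 = 312.

312.00 tokens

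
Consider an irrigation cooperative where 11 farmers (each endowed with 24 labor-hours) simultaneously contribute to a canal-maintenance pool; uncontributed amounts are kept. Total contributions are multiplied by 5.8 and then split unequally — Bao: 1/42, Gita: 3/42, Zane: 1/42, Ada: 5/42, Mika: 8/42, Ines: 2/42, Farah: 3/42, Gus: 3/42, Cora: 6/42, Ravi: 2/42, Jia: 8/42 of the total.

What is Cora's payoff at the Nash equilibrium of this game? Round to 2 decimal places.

63.77 labor-hours

A player with share s gets back 5.8·s per unit contributed, so full contribution is dominant for anyone with s > 1/5.8 = 0.1724 and zero contribution is dominant for anyone below.
Mika and Jia clear that bar, contributing 24 each; the remaining 9 contribute 0. Total contributed: 48.
Cora keeps 24 and receives 5.8 × 48 × 6/42 = 39.77 from the canal-maintenance pool, for a payoff of 63.77.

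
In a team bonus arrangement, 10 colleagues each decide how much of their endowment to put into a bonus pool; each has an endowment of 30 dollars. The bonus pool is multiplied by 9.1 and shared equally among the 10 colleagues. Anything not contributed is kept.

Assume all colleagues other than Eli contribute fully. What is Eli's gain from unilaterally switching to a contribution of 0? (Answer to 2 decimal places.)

Switching from a contribution of 30 to 0 lets Eli keep an extra 30 dollars, but lowers the bonus pool by 30, which costs Eli their own share of that drop: 9.1/10 × 30 = 27.30.
Net gain = 30 − 27.30 = 2.70. The private return per contributed unit (0.9100) is below 1, so free-riding is indeed the best response regardless of what the others do.

2.70 dollars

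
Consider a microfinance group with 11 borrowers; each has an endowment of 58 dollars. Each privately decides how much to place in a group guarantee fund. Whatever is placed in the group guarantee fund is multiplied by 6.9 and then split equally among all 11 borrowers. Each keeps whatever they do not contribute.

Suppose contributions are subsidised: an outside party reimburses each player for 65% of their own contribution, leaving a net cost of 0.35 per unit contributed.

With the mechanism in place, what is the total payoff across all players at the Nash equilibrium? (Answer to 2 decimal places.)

4816.90 dollars

Under the mechanism each unit contributed yields (6.9/11) / 0.35 = 1.7922 back to its contributor per unit of net cost, which exceeds 1, making full contribution the dominant choice for everyone.
At the Nash equilibrium everyone contributes 58. Group total payoff = 11 × (58 × 0.65 + 6.9 × 58) = 4816.90.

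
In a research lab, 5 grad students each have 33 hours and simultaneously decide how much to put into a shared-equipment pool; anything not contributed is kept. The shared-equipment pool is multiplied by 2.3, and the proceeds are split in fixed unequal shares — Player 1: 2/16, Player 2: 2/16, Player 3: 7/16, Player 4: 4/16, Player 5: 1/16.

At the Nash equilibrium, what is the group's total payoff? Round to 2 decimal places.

Each unit j contributes comes back to j as 2.3 × (j's share), so j prefers to contribute only if that share exceeds 1/2.3 = 0.4348; otherwise keeping the unit dominates.
Only Player 3 (7/16) clears that bar, contributing 33; the remaining 4 contribute 0. Total contributed: 33.
The shared-equipment pool pays out 2.3 × 33 = 75.90 in total (split across the unequal shares, but the aggregate is all that matters for the group sum).
The 4 free-riders keep 33 each, adding 132. Group total = 132 + 75.90 = 207.90.

207.90 hours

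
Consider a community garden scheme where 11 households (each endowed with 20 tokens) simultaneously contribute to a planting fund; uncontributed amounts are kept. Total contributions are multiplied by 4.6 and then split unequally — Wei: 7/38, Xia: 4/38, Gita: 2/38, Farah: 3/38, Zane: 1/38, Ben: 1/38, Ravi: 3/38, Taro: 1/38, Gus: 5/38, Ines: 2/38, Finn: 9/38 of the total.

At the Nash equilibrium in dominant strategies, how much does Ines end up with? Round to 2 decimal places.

A player with share s gets back 4.6·s per unit contributed, so full contribution is dominant for anyone with s > 1/4.6 = 0.2174 and zero contribution is dominant for anyone below.
The only share above 0.2174 is Finn's 9/38, contributing 20; the remaining 10 contribute 0. Total contributed: 20.
Ines keeps 20 and receives 4.6 × 20 × 2/38 = 4.84 from the planting fund, for a payoff of 24.84.

24.84 tokens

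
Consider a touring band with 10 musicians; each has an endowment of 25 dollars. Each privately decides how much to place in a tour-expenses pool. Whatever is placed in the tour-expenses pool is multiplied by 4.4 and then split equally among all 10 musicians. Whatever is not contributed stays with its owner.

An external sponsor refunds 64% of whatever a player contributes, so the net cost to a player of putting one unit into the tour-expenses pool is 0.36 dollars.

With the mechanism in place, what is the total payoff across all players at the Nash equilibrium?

With the mechanism, a contributed unit returns (4.4/10) / 0.36 = 1.2222 per unit of net cost to the contributor — now above 1 — so contributing fully is weakly dominant for every player.
At the Nash equilibrium everyone contributes 25. Group total payoff = 10 × (25 × 0.64 + 4.4 × 25) = 1260.00.

1260.00 dollars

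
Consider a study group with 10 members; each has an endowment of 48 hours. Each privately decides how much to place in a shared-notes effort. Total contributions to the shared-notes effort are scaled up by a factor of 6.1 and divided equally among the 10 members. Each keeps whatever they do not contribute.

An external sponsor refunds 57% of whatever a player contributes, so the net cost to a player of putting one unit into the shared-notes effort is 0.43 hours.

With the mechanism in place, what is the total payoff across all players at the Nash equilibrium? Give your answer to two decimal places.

3201.60 hours

With the mechanism, a contributed unit returns (6.1/10) / 0.43 = 1.4186 per unit of net cost to the contributor — now above 1 — so contributing fully is weakly dominant for every player.
At the Nash equilibrium everyone contributes 48. Group total payoff = 10 × (48 × 0.57 + 6.1 × 48) = 3201.60.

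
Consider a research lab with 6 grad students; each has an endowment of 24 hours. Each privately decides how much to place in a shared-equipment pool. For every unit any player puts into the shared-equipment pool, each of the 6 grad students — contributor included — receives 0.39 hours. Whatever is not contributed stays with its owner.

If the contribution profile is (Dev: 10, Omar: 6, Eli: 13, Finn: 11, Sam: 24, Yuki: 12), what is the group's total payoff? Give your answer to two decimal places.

Total contributed: 10 + 6 + 13 + 11 + 24 + 12 = 76; total kept: 6 × 24 − 76 = 68.
The shared-equipment pool pays out 0.39 × 6 × 76 = 177.84 in aggregate.
Group total = 68 + 177.84 = 245.84.

245.84 hours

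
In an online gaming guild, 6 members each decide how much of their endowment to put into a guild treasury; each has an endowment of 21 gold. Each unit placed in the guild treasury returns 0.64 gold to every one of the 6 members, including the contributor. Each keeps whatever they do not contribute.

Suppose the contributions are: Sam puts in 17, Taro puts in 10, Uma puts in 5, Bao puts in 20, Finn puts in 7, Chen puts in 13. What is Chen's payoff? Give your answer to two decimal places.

54.08 gold

Total contributed: 17 + 10 + 5 + 20 + 7 + 13 = 72.
Each receives 0.64 × 72 = 46.08 from the guild treasury.
Chen keeps 21 − 13 = 8, so Chen's payoff is 8 + 46.08 = 54.08.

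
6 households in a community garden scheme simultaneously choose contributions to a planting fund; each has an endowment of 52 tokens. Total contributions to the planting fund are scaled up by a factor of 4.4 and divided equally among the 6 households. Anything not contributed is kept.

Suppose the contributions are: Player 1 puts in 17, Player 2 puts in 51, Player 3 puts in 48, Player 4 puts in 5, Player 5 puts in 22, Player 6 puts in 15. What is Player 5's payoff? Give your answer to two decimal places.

145.87 tokens

Total contributed: 17 + 51 + 48 + 5 + 22 + 15 = 158.
Each receives 4.4 × 158 / 6 = 115.87 from the planting fund.
Player 5 keeps 52 − 22 = 30, so Player 5's payoff is 30 + 115.87 = 145.87.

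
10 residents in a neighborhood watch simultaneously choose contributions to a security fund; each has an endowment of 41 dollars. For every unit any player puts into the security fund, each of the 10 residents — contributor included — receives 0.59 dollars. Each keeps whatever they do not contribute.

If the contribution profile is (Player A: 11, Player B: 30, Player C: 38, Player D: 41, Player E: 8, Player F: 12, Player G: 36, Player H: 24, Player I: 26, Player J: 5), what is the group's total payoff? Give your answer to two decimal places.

1541.90 dollars

Total contributed: 11 + 30 + 38 + 41 + 8 + 12 + 36 + 24 + 26 + 5 = 231; total kept: 10 × 41 − 231 = 179.
The security fund pays out 0.59 × 10 × 231 = 1362.90 in aggregate.
Group total = 179 + 1362.90 = 1541.90.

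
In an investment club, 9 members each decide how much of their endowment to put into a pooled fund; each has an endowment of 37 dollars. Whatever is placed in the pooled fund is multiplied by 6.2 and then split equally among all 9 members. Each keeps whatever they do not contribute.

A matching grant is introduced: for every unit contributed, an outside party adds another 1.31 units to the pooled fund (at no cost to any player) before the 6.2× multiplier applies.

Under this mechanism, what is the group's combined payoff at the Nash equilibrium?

4769.23 dollars

The effective private return per unit is now 6.2 × 2.31 / 9 = 1.5913 > 1, so every player's dominant strategy flips to full contribution.
So the Nash equilibrium is full contribution by all 9; the group earns 6.2 × 2.31 × 333 = 4769.23.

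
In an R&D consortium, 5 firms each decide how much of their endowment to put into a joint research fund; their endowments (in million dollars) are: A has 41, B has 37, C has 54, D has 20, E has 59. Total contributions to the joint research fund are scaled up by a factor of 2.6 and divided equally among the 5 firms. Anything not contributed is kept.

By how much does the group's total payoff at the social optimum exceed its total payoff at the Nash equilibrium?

337.60 million dollars

The private return per contributed unit is 2.6/5 = 0.5200 < 1 for every player regardless of endowment, so the Nash equilibrium is zero contribution and the group total is Σ E_j = 41 + 37 + 54 + 20 + 59 = 211.
Each contributed unit returns 2.600 to the group, so the social optimum is full contribution by everyone: group total = 2.600 × 211 = 548.60.
Efficiency loss = (2.600 − 1) × 211 = 337.60.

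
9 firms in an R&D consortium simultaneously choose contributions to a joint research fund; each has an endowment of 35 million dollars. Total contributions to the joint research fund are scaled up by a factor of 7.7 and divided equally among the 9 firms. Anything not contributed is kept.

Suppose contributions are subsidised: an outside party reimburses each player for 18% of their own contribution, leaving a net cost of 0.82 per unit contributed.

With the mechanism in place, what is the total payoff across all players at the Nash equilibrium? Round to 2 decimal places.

2482.20 million dollars

Under the mechanism each unit contributed yields (7.7/9) / 0.82 = 1.0434 back to its contributor per unit of net cost, which exceeds 1, making full contribution the dominant choice for everyone.
At the Nash equilibrium everyone contributes 35. Group total payoff = 9 × (35 × 0.18 + 7.7 × 35) = 2482.20.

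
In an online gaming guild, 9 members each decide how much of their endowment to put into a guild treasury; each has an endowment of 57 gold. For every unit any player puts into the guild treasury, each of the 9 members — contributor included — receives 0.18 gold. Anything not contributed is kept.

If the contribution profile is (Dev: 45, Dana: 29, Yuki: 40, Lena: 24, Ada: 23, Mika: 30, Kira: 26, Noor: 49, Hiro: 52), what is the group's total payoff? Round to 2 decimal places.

710.16 gold

Total contributed: 45 + 29 + 40 + 24 + 23 + 30 + 26 + 49 + 52 = 318; total kept: 9 × 57 − 318 = 195.
The guild treasury pays out 0.18 × 9 × 318 = 515.16 in aggregate.
Group total = 195 + 515.16 = 710.16.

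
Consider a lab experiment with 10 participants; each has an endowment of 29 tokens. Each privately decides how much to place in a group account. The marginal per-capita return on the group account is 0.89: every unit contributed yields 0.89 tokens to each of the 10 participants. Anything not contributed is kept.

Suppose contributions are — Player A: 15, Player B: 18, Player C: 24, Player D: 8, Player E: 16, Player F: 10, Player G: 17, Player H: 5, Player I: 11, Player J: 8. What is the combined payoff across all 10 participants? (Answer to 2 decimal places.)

1332.80 tokens

Total contributed: 15 + 18 + 24 + 8 + 16 + 10 + 17 + 5 + 11 + 8 = 132; total kept: 10 × 29 − 132 = 158.
The group account pays out 0.89 × 10 × 132 = 1174.80 in aggregate.
Group total = 158 + 1174.80 = 1332.80.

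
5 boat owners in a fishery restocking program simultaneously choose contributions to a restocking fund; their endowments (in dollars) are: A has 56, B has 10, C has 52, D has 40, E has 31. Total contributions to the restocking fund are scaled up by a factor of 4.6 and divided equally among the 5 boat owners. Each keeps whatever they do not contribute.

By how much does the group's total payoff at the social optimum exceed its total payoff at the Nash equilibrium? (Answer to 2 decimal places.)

The private return per contributed unit is 4.6/5 = 0.9200 < 1 for every player regardless of endowment, so the Nash equilibrium is zero contribution and the group total is Σ E_j = 56 + 10 + 52 + 40 + 31 = 189.
Each contributed unit returns 4.600 to the group, so the social optimum is full contribution by everyone: group total = 4.600 × 189 = 869.40.
Efficiency loss = (4.600 − 1) × 189 = 680.40.

680.40 dollars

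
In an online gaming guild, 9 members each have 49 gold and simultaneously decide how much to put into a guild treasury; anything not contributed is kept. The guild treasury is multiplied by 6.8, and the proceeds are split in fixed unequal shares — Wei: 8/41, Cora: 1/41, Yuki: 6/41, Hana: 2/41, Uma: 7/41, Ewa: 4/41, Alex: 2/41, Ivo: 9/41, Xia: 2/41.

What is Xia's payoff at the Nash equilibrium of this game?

97.76 gold

A player with share s gets back 6.8·s per unit contributed, so full contribution is dominant for anyone with s > 1/6.8 = 0.1471 and zero contribution is dominant for anyone below.
Wei, Uma and Ivo are above the threshold, contributing 49 each; the remaining 6 contribute 0. Total contributed: 147.
Xia keeps 49 and receives 6.8 × 147 × 2/41 = 48.76 from the guild treasury, for a payoff of 97.76.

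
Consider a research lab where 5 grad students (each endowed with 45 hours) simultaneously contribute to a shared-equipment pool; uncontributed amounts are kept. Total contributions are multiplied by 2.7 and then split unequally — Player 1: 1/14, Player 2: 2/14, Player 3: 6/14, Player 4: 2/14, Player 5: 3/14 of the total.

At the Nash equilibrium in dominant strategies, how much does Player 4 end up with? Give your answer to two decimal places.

62.36 hours

For player j, contributing a unit is worthwhile iff 2.7 × (j's share) ≥ 1, i.e. iff j's share is at least 0.3704.
The only share above 0.3704 is Player 3's 6/14, contributing 45; the remaining 4 contribute 0. Total contributed: 45.
Player 4 keeps 45 and receives 2.7 × 45 × 2/14 = 17.36 from the shared-equipment pool, for a payoff of 62.36.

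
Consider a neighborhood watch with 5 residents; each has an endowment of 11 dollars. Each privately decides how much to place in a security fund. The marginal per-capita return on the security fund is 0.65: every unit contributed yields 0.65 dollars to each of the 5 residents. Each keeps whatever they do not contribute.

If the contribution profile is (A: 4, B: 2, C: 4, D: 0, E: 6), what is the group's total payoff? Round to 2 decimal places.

Total contributed: 4 + 2 + 4 + 0 + 6 = 16; total kept: 5 × 11 − 16 = 39.
The security fund pays out 0.65 × 5 × 16 = 52.00 in aggregate.
Group total = 39 + 52.00 = 91.00.

91.00 dollars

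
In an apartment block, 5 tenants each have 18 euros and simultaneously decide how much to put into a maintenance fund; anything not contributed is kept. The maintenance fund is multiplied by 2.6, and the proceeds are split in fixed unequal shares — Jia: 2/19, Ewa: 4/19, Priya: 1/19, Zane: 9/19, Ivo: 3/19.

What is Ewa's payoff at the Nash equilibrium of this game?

27.85 euros

Each unit j contributes comes back to j as 2.6 × (j's share), so j prefers to contribute only if that share exceeds 1/2.6 = 0.3846; otherwise keeping the unit dominates.
Only Zane (9/19) clears that bar, contributing 18; the remaining 4 contribute 0. Total contributed: 18.
Ewa keeps 18 and receives 2.6 × 18 × 4/19 = 9.85 from the maintenance fund, for a payoff of 27.85.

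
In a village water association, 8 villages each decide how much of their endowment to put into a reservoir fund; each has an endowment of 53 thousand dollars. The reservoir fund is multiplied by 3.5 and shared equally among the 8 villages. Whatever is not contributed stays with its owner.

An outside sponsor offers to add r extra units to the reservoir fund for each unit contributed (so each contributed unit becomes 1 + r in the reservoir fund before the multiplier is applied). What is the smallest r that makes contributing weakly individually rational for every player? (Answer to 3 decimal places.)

With matching at rate r, one contributed unit becomes (1 + r) in the reservoir fund and returns 3.5 × (1 + r) / 8 to the contributor.
Setting this equal to 1: 1 + r = 8/3.5 = 2.2857.
So the minimum matching rate is r = 2.2857 − 1 = 1.286.

1.286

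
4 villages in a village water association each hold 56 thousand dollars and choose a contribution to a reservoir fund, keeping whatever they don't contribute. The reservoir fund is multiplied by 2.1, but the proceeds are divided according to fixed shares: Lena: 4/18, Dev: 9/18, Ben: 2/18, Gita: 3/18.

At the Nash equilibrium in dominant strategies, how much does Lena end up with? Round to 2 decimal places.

82.13 thousand dollars

Each unit j contributes comes back to j as 2.1 × (j's share), so j prefers to contribute only if that share exceeds 1/2.1 = 0.4762; otherwise keeping the unit dominates.
Only Dev (9/18) clears that bar, contributing 56; the remaining 3 contribute 0. Total contributed: 56.
Lena keeps 56 and receives 2.1 × 56 × 4/18 = 26.13 from the reservoir fund, for a payoff of 82.13.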